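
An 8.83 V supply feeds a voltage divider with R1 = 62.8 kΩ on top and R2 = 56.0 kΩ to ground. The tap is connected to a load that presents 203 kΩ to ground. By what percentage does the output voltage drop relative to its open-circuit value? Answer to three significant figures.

12.7 %

The divider's output (Thévenin) resistance is R1‖R2 = 29.60 kΩ.
Fractional drop under load = R_th/(R_th + R_L) = 29.60 / (29.60 + 203) = 0.1273.
So the output falls by 12.7 %.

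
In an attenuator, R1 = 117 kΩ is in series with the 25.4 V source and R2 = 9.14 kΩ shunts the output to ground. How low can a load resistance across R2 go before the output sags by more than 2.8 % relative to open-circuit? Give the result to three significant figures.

R_L(min) ≈ 294 kΩ

Output resistance R_th = R1‖R2 = (117 × 9.14)/126.1 = 8.478 kΩ.
The fractional drop is R_th/(R_th + R_L); requiring this ≤ 0.0280 gives R_L ≥ R_th(1/0.0280 − 1) = 8.478 × 34.71 = 294 kΩ.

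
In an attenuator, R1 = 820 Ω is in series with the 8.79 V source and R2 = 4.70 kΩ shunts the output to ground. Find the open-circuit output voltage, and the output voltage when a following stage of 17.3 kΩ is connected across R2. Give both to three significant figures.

Unloaded: 7.48 V; loaded: 7.19 V

Open-circuit: V = 8.79 × 4700/(820 + 4700) = 7.48 V.
With the load, R2 becomes R2‖R_L = 3696 Ω, so V = 8.79 × 3696/4516 = 7.19 V.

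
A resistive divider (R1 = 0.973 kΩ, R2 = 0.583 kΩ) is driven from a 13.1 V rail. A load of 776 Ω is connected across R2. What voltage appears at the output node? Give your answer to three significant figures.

V_out ≈ 3.34 V

The load sits in parallel with R2: R2‖R_L = (583 × 776) / (583 + 776) = 332.9 Ω.
V_out = 13.1 × 332.9 / (973 + 332.9) = 13.1 × 332.9/1306 = 3.34 V.
(Unloaded it would have been 4.91 V.)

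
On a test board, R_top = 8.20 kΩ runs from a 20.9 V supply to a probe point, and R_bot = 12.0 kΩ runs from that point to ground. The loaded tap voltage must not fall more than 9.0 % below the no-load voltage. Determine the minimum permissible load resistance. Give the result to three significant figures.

Output resistance R_th = R_top‖R_bot = (8.20 × 12.0)/20.20 = 4.871 kΩ.
The fractional drop is R_th/(R_th + R_L); requiring this ≤ 0.0900 gives R_L ≥ R_th(1/0.0900 − 1) = 4.871 × 10.11 = 49.3 kΩ.

R_L(min) ≈ 49.3 kΩ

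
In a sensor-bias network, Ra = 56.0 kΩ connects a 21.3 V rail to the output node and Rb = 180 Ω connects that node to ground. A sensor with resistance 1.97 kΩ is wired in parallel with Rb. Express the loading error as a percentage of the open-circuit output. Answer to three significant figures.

8.35 %

Unloaded V = 21.3 × 180/56180 = 0.068245 V.
Loaded: Rb‖R_L = 164.9 Ω, giving V = 21.3 × 164.9/56160 = 0.062548 V.
Drop = (0.068245 − 0.062548) / 0.068245 = 8.35 %.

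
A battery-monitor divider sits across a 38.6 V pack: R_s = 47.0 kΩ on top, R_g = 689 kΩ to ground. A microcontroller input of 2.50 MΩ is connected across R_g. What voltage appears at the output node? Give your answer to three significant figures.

The load sits in parallel with R_g: R_g‖R_L = (689 × 2500) / (689 + 2500) = 540.1 kΩ.
V_out = 38.6 × 540.1 / (47.0 + 540.1) = 38.6 × 540.1/587.1 = 35.5 V.

V_out ≈ 35.5 V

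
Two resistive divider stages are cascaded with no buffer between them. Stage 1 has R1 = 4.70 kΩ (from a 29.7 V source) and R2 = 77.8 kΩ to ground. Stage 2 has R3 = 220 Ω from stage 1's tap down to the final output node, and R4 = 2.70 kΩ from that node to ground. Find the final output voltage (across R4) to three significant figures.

V_out ≈ 10.3 V

Stage 2 presents R3+R4 = 2920 Ω as a load on stage 1's tap.
Stage 1's lower leg becomes R2‖(R3+R4) = 2814 Ω, so V_mid = 29.7 × 2814/7514 = 11.12 V.
Stage 2 is itself unloaded: V_out = V_mid × R4/(R3+R4) = 11.12 × 2700/2920 = 10.3 V.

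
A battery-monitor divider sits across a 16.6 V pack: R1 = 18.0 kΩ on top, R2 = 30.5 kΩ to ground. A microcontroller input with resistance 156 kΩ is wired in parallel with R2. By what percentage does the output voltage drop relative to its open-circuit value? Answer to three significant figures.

6.77 %

The divider's output (Thévenin) resistance is R1‖R2 = 11.32 kΩ.
Fractional drop under load = R_th/(R_th + R_L) = 11.32 / (11.32 + 156) = 0.06765.
So the output falls by 6.77 %.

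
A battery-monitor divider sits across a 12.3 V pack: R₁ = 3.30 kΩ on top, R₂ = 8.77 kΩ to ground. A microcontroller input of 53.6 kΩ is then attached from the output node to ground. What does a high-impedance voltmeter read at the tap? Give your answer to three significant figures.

The load sits in parallel with R₂: R₂‖R_L = (8.77 × 53.6) / (8.77 + 53.6) = 7.537 kΩ.
V_out = 12.3 × 7.537 / (3.30 + 7.537) = 12.3 × 7.537/10.84 = 8.55 V.

V_out ≈ 8.55 V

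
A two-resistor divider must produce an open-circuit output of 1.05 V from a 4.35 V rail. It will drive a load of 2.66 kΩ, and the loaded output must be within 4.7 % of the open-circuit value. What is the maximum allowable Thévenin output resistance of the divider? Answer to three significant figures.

R_th ≤ 131 Ω

Loading drop = R_th/(R_th + R_L) ≤ 0.0470, so R_th ≤ R_L · ε/(1−ε) = 2.66 kΩ × 0.0470/0.9530 = 131 Ω.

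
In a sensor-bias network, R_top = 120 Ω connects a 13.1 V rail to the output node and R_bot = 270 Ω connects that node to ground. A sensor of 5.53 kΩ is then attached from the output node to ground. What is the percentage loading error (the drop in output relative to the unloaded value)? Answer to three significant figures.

The divider's output (Thévenin) resistance is R_top‖R_bot = 83.08 Ω.
Fractional drop under load = R_th/(R_th + R_L) = 83.08 / (83.08 + 5530) = 0.01480.
So the output falls by 1.48 %.

1.48 %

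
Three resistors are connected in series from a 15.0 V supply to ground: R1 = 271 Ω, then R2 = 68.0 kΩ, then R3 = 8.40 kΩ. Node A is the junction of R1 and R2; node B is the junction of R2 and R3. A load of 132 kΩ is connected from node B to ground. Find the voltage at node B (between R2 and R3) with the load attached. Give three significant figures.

V ≈ 1.56 V

At node B, R3 is in parallel with the load: R3‖R_L = 7897 Ω.
Below node A the resistance is R2 + (R3‖R_L) = 75900 Ω, so V_A = 15.0 × 75900/76170 = 14.95 V.
Then V_B = V_A × (R3‖R_L)/(R2 + R3‖R_L) = 14.95 × 7897/75900 = 1.56 V.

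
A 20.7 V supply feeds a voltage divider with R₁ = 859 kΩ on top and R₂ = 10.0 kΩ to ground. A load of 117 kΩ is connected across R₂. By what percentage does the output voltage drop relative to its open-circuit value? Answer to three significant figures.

The divider's output (Thévenin) resistance is R₁‖R₂ = 9.885 kΩ.
Fractional drop under load = R_th/(R_th + R_L) = 9.885 / (9.885 + 117) = 0.07790.
So the output falls by 7.79 %.

7.79 %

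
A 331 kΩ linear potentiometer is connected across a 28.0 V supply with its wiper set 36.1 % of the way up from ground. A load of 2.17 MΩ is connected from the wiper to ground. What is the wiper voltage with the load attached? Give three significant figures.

V ≈ 9.76 V

The wiper splits the pot into (1−α)R = 211.5 kΩ above and αR = 119.5 kΩ below.
Lower section ‖ load = 113.3 kΩ.
V_wiper = 28.0 × 113.3/(211.5 + 113.3) = 9.76 V.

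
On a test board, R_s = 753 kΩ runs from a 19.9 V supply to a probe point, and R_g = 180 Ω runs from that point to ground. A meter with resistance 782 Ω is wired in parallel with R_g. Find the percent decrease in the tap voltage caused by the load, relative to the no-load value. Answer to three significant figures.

18.7 %

The divider's output (Thévenin) resistance is R_s‖R_g = 180.0 Ω.
Fractional drop under load = R_th/(R_th + R_L) = 180.0 / (180.0 + 782) = 0.1871.
So the output falls by 18.7 %.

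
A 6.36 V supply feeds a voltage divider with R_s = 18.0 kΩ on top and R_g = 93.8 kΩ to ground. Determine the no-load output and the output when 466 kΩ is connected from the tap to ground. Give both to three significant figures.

Unloaded: 5.34 V; loaded: 5.17 V

Open-circuit: V = 6.36 × 93.8/(18.0 + 93.8) = 5.34 V.
With the load, R_g becomes R_g‖R_L = 78.08 kΩ, so V = 6.36 × 78.08/96.08 = 5.17 V.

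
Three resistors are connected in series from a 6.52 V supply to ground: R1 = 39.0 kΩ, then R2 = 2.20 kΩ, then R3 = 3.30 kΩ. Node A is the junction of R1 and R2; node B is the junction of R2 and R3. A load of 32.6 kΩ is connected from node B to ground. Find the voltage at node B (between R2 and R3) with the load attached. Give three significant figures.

V ≈ 0.442 V

At node B, R3 is in parallel with the load: R3‖R_L = 2.997 kΩ.
Below node A the resistance is R2 + (R3‖R_L) = 5.197 kΩ, so V_A = 6.52 × 5.197/44.20 = 0.7666 V.
Then V_B = V_A × (R3‖R_L)/(R2 + R3‖R_L) = 0.7666 × 2.997/5.197 = 0.442 V.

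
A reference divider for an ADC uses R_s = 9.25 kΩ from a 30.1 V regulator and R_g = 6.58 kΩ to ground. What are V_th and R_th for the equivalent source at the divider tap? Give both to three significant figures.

V_th = 12.5 V, R_th = 3.84 kΩ

V_th is the open-circuit tap voltage: 30.1 × 6.58/(9.25 + 6.58) = 12.5 V.
With the supply zeroed, R_s and R_g appear in parallel from the tap: R_th = R_s‖R_g = (9.25 × 6.58)/15.83 = 3.84 kΩ.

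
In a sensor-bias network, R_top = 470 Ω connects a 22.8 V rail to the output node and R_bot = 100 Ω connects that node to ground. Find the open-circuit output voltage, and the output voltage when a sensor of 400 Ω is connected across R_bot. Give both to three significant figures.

Open-circuit: V = 22.8 × 100/(470 + 100) = 4.00 V.
With the load, R_bot becomes R_bot‖R_L = 80.00 Ω, so V = 22.8 × 80.00/550.0 = 3.32 V.

Unloaded: 4.00 V; loaded: 3.32 V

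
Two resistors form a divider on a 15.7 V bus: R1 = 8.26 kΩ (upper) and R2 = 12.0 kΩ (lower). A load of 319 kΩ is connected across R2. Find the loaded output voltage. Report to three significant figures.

V_out ≈ 9.16 V

The load sits in parallel with R2: R2‖R_L = (12.0 × 319) / (12.0 + 319) = 11.56 kΩ.
V_out = 15.7 × 11.56 / (8.26 + 11.56) = 15.7 × 11.56/19.82 = 9.16 V.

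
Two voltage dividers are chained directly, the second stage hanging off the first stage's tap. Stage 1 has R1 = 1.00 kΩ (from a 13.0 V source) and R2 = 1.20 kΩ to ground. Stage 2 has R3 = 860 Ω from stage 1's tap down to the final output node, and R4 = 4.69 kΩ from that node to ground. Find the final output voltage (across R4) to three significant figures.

V_out ≈ 5.46 V

Stage 2 presents R3+R4 = 5550 Ω as a load on stage 1's tap.
Stage 1's lower leg becomes R2‖(R3+R4) = 986.7 Ω, so V_mid = 13.0 × 986.7/1987 = 6.456 V.
Stage 2 is itself unloaded: V_out = V_mid × R4/(R3+R4) = 6.456 × 4690/5550 = 5.46 V.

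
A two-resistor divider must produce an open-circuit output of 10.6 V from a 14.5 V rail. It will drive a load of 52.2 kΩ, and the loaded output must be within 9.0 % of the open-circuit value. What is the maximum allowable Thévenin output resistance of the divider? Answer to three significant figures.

R_th ≤ 5.16 kΩ

Loading drop = R_th/(R_th + R_L) ≤ 0.0900, so R_th ≤ R_L · ε/(1−ε) = 52.2 kΩ × 0.0900/0.9100 = 5.16 kΩ.
(Any R1, R2 with R2/(R1+R2) = 0.731 and R1‖R2 ≤ 5.16 kΩ will meet the spec.)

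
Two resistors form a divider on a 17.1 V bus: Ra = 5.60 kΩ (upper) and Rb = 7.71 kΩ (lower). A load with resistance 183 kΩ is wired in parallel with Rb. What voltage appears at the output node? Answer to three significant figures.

V_out ≈ 9.73 V

The load sits in parallel with Rb: Rb‖R_L = (7.71 × 183) / (7.71 + 183) = 7.398 kΩ.
V_out = 17.1 × 7.398 / (5.60 + 7.398) = 17.1 × 7.398/13.00 = 9.73 V.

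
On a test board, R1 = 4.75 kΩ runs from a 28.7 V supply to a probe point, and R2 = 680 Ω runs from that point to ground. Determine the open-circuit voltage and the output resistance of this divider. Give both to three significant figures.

V_th = 3.59 V, R_th = 595 Ω

V_th is the open-circuit tap voltage: 28.7 × 680/(4750 + 680) = 3.59 V.
With the supply zeroed, R1 and R2 appear in parallel from the tap: R_th = R1‖R2 = (4750 × 680)/5430 = 595 Ω.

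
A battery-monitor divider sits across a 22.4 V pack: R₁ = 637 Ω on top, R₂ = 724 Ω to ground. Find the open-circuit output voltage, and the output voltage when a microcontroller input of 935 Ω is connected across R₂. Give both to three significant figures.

Unloaded: 11.9 V; loaded: 8.75 V

Open-circuit: V = 22.4 × 724/(637 + 724) = 11.9 V.
With the load, R₂ becomes R₂‖R_L = 408.0 Ω, so V = 22.4 × 408.0/1045 = 8.75 V.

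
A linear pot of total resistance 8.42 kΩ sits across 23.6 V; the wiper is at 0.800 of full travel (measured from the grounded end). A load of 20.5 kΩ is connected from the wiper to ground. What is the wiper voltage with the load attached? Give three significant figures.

V ≈ 17.7 V

The wiper splits the pot into (1−α)R = 1.684 kΩ above and αR = 6.736 kΩ below.
Lower section ‖ load = 5.070 kΩ.
V_wiper = 23.6 × 5.070/(1.684 + 5.070) = 17.7 V.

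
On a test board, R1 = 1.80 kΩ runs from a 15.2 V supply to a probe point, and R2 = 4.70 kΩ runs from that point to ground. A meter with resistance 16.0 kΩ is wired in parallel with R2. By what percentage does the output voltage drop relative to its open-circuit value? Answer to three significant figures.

The divider's output (Thévenin) resistance is R1‖R2 = 1.302 kΩ.
Fractional drop under load = R_th/(R_th + R_L) = 1.302 / (1.302 + 16.0) = 0.07523.
So the output falls by 7.52 %.

7.52 %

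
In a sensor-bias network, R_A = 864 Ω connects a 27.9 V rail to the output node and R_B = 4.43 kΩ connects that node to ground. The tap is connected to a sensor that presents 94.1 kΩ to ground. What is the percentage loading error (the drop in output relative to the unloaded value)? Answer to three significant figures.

The divider's output (Thévenin) resistance is R_A‖R_B = 723.0 Ω.
Fractional drop under load = R_th/(R_th + R_L) = 723.0 / (723.0 + 94100) = 0.007625.
So the output falls by 0.762 %.

0.762 %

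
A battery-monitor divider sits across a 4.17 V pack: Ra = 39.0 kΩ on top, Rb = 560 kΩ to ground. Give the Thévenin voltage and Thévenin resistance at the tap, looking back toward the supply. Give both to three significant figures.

V_th is the open-circuit tap voltage: 4.17 × 560/(39.0 + 560) = 3.90 V.
With the supply zeroed, Ra and Rb appear in parallel from the tap: R_th = Ra‖Rb = (39.0 × 560)/599.0 = 36.5 kΩ.

V_th = 3.90 V, R_th = 36.5 kΩ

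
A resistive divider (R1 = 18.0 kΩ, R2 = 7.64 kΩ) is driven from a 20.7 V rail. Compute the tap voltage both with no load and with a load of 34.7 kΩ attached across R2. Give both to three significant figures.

Open-circuit: V = 20.7 × 7.64/(18.0 + 7.64) = 6.17 V.
With the load, R2 becomes R2‖R_L = 6.261 kΩ, so V = 20.7 × 6.261/24.26 = 5.34 V.

Unloaded: 6.17 V; loaded: 5.34 V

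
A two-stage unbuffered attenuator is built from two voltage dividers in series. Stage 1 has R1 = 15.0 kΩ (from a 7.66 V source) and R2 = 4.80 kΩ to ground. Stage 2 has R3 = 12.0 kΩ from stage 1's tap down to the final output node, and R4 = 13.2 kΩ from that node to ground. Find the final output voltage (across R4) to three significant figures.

Stage 2 presents R3+R4 = 25.20 kΩ as a load on stage 1's tap.
Stage 1's lower leg becomes R2‖(R3+R4) = 4.032 kΩ, so V_mid = 7.66 × 4.032/19.03 = 1.623 V.
Stage 2 is itself unloaded: V_out = V_mid × R4/(R3+R4) = 1.623 × 13.2/25.20 = 0.850 V.

V_out ≈ 0.850 V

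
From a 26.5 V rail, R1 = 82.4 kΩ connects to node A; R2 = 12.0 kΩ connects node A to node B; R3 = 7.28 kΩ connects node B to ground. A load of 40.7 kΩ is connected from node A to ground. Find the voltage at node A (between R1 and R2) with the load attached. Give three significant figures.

V ≈ 3.63 V

Below node A the series string R2+R3 = 19.28 kΩ sits in parallel with the 40.7 kΩ load: 13.08 kΩ.
V_A = 26.5 × 13.08/(82.4 + 13.08) = 3.63 V.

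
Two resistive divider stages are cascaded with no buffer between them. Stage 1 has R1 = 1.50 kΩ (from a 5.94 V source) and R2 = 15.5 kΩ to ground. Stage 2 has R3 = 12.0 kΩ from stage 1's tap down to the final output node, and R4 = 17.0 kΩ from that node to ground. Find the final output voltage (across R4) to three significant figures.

Stage 2 presents R3+R4 = 29.00 kΩ as a load on stage 1's tap.
Stage 1's lower leg becomes R2‖(R3+R4) = 10.10 kΩ, so V_mid = 5.94 × 10.10/11.60 = 5.172 V.
Stage 2 is itself unloaded: V_out = V_mid × R4/(R3+R4) = 5.172 × 17.0/29.00 = 3.03 V.

V_out ≈ 3.03 V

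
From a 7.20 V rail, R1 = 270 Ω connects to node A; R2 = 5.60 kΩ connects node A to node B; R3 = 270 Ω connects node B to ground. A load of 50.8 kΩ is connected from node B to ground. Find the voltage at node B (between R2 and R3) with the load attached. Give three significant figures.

V ≈ 0.315 V

At node B, R3 is in parallel with the load: R3‖R_L = 268.6 Ω.
Below node A the resistance is R2 + (R3‖R_L) = 5869 Ω, so V_A = 7.20 × 5869/6139 = 6.883 V.
Then V_B = V_A × (R3‖R_L)/(R2 + R3‖R_L) = 6.883 × 268.6/5869 = 0.315 V.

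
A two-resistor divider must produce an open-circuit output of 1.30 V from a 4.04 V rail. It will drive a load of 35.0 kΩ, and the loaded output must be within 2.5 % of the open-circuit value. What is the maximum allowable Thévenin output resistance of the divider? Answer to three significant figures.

R_th ≤ 897 Ω

Loading drop = R_th/(R_th + R_L) ≤ 0.0250, so R_th ≤ R_L · ε/(1−ε) = 35.0 kΩ × 0.0250/0.9750 = 897 Ω.
(Any R1, R2 with R2/(R1+R2) = 0.322 and R1‖R2 ≤ 897 Ω will meet the spec.)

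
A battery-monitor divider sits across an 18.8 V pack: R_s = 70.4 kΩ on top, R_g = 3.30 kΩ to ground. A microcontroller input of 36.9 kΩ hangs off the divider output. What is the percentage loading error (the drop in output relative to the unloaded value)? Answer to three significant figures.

The divider's output (Thévenin) resistance is R_s‖R_g = 3.152 kΩ.
Fractional drop under load = R_th/(R_th + R_L) = 3.152 / (3.152 + 36.9) = 0.07870.
So the output falls by 7.87 %.

7.87 %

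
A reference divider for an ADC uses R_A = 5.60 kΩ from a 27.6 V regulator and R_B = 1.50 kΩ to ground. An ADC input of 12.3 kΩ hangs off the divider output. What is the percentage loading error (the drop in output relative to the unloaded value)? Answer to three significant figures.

Unloaded V = 27.6 × 1.50/7.100 = 5.8310 V.
Loaded: R_B‖R_L = 1.337 kΩ, giving V = 27.6 × 1.337/6.937 = 5.3193 V.
Drop = (5.8310 − 5.3193) / 5.8310 = 8.77 %.

8.77 %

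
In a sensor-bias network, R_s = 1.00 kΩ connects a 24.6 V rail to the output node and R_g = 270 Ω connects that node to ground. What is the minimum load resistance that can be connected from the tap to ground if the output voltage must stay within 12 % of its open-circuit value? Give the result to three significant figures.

R_L(min) ≈ 1.56 kΩ

Output resistance R_th = R_s‖R_g = (1000 × 270)/1270 = 212.6 Ω.
The fractional drop is R_th/(R_th + R_L); requiring this ≤ 0.120 gives R_L ≥ R_th(1/0.120 − 1) = 212.6 × 7.333 = 1.56 kΩ.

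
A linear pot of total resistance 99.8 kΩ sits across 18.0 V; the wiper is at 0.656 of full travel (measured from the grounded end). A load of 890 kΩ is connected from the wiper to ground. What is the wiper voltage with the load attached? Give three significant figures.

The wiper splits the pot into (1−α)R = 34.33 kΩ above and αR = 65.47 kΩ below.
Lower section ‖ load = 60.98 kΩ.
V_wiper = 18.0 × 60.98/(34.33 + 60.98) = 11.5 V.

V ≈ 11.5 V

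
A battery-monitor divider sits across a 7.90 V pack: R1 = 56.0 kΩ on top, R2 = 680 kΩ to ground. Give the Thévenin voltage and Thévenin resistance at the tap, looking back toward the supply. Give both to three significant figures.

V_th is the open-circuit tap voltage: 7.90 × 680/(56.0 + 680) = 7.30 V.
With the supply zeroed, R1 and R2 appear in parallel from the tap: R_th = R1‖R2 = (56.0 × 680)/736.0 = 51.7 kΩ.

V_th = 7.30 V, R_th = 51.7 kΩ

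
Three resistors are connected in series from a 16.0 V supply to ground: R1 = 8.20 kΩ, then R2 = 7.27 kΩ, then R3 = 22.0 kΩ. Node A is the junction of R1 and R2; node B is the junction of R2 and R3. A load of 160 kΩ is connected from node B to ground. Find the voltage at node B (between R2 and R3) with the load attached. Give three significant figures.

V ≈ 8.89 V

At node B, R3 is in parallel with the load: R3‖R_L = 19.34 kΩ.
Below node A the resistance is R2 + (R3‖R_L) = 26.61 kΩ, so V_A = 16.0 × 26.61/34.81 = 12.23 V.
Then V_B = V_A × (R3‖R_L)/(R2 + R3‖R_L) = 12.23 × 19.34/26.61 = 8.89 V.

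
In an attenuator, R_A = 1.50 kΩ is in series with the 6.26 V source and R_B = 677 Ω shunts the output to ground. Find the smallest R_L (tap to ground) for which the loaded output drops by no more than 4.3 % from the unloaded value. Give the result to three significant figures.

Output resistance R_th = R_A‖R_B = (1500 × 677)/2177 = 466.5 Ω.
The fractional drop is R_th/(R_th + R_L); requiring this ≤ 0.0430 gives R_L ≥ R_th(1/0.0430 − 1) = 466.5 × 22.26 = 10.4 kΩ.

R_L(min) ≈ 10.4 kΩ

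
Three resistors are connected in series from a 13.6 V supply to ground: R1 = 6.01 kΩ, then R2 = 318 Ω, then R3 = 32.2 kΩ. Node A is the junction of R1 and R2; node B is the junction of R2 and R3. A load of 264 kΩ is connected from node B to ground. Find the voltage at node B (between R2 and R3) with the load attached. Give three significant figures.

At node B, R3 is in parallel with the load: R3‖R_L = 28700 Ω.
Below node A the resistance is R2 + (R3‖R_L) = 29020 Ω, so V_A = 13.6 × 29020/35030 = 11.27 V.
Then V_B = V_A × (R3‖R_L)/(R2 + R3‖R_L) = 11.27 × 28700/29020 = 11.1 V.

V ≈ 11.1 V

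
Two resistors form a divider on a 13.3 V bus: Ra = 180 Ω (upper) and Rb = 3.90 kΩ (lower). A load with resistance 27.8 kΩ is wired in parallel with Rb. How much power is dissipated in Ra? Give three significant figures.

Total resistance from the source is Ra + (Rb‖R_L) = 3600 Ω, so I = 13.3/3600 Ω = 3.694 mA.
P = I²·Ra = (3.694 mA)² × 180 Ω = 2.46 mW.

P ≈ 2.46 mW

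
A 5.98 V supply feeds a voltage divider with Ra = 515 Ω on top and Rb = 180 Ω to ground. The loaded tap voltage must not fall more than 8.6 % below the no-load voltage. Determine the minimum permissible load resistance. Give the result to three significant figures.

Output resistance R_th = Ra‖Rb = (515 × 180)/695.0 = 133.4 Ω.
The fractional drop is R_th/(R_th + R_L); requiring this ≤ 0.0860 gives R_L ≥ R_th(1/0.0860 − 1) = 133.4 × 10.63 = 1.42 kΩ.

R_L(min) ≈ 1.42 kΩ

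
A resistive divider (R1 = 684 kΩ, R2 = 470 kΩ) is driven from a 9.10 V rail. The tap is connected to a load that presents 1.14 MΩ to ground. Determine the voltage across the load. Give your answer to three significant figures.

The load sits in parallel with R2: R2‖R_L = (470 × 1140) / (470 + 1140) = 332.8 kΩ.
V_out = 9.10 × 332.8 / (684 + 332.8) = 9.10 × 332.8/1017 = 2.98 V.

V_out ≈ 2.98 V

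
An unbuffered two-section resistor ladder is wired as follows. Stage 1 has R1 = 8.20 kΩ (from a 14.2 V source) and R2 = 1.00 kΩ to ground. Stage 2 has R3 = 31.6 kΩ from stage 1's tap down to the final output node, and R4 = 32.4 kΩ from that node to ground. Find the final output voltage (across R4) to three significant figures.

V_out ≈ 0.771 V

Stage 2 presents R3+R4 = 64.00 kΩ as a load on stage 1's tap.
Stage 1's lower leg becomes R2‖(R3+R4) = 0.9846 kΩ, so V_mid = 14.2 × 0.9846/9.185 = 1.522 V.
Stage 2 is itself unloaded: V_out = V_mid × R4/(R3+R4) = 1.522 × 32.4/64.00 = 0.771 V.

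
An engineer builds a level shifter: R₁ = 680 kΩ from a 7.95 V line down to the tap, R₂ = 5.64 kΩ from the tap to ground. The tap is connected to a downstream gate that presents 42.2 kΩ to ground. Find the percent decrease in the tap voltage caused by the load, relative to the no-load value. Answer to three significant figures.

11.7 %

The divider's output (Thévenin) resistance is R₁‖R₂ = 5.594 kΩ.
Fractional drop under load = R_th/(R_th + R_L) = 5.594 / (5.594 + 42.2) = 0.1170.
So the output falls by 11.7 %.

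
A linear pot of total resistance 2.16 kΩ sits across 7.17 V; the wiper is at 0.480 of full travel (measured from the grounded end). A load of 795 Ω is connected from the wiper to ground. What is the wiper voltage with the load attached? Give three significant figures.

The wiper splits the pot into (1−α)R = 1123 Ω above and αR = 1037 Ω below.
Lower section ‖ load = 450.0 Ω.
V_wiper = 7.17 × 450.0/(1123 + 450.0) = 2.05 V.

V ≈ 2.05 V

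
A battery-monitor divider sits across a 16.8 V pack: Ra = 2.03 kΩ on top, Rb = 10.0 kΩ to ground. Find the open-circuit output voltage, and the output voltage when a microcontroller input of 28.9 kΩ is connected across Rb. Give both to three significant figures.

Open-circuit: V = 16.8 × 10.0/(2.03 + 10.0) = 14.0 V.
With the load, Rb becomes Rb‖R_L = 7.429 kΩ, so V = 16.8 × 7.429/9.459 = 13.2 V.

Unloaded: 14.0 V; loaded: 13.2 V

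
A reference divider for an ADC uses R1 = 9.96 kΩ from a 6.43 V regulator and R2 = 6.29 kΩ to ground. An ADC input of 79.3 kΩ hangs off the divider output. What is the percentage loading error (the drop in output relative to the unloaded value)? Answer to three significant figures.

The divider's output (Thévenin) resistance is R1‖R2 = 3.855 kΩ.
Fractional drop under load = R_th/(R_th + R_L) = 3.855 / (3.855 + 79.3) = 0.04636.
So the output falls by 4.64 %.

4.64 %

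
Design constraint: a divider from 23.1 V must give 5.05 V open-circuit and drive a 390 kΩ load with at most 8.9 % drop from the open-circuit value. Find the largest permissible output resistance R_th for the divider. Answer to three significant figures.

R_th ≤ 38.1 kΩ

Loading drop = R_th/(R_th + R_L) ≤ 0.0890, so R_th ≤ R_L · ε/(1−ε) = 390 kΩ × 0.0890/0.9110 = 38.1 kΩ.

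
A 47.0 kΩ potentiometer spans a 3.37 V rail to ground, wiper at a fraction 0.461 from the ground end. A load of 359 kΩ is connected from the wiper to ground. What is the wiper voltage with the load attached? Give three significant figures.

V ≈ 1.50 V

The wiper splits the pot into (1−α)R = 25.33 kΩ above and αR = 21.67 kΩ below.
Lower section ‖ load = 20.43 kΩ.
V_wiper = 3.37 × 20.43/(25.33 + 20.43) = 1.50 V.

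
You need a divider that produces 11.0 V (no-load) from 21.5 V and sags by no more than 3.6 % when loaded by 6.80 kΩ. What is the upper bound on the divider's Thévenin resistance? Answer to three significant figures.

R_th ≤ 254 Ω

Loading drop = R_th/(R_th + R_L) ≤ 0.0360, so R_th ≤ R_L · ε/(1−ε) = 6.80 kΩ × 0.0360/0.9640 = 254 Ω.
(Any R1, R2 with R2/(R1+R2) = 0.512 and R1‖R2 ≤ 254 Ω will meet the spec.)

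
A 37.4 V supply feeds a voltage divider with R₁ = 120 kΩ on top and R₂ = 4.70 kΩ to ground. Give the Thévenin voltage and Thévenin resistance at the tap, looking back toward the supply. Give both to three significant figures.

V_th is the open-circuit tap voltage: 37.4 × 4.70/(120 + 4.70) = 1.41 V.
With the supply zeroed, R₁ and R₂ appear in parallel from the tap: R_th = R₁‖R₂ = (120 × 4.70)/124.7 = 4.52 kΩ.

V_th = 1.41 V, R_th = 4.52 kΩ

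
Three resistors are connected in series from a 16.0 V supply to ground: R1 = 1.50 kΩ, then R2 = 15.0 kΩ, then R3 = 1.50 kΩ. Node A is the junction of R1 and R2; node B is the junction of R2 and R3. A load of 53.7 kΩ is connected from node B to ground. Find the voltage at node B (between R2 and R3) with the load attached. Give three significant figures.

V ≈ 1.30 V

At node B, R3 is in parallel with the load: R3‖R_L = 1.459 kΩ.
Below node A the resistance is R2 + (R3‖R_L) = 16.46 kΩ, so V_A = 16.0 × 16.46/17.96 = 14.66 V.
Then V_B = V_A × (R3‖R_L)/(R2 + R3‖R_L) = 14.66 × 1.459/16.46 = 1.30 V.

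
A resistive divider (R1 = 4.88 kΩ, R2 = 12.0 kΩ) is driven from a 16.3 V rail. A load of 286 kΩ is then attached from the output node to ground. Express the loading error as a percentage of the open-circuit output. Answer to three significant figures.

The divider's output (Thévenin) resistance is R1‖R2 = 3.469 kΩ.
Fractional drop under load = R_th/(R_th + R_L) = 3.469 / (3.469 + 286) = 0.01198.
So the output falls by 1.20 %.

1.20 %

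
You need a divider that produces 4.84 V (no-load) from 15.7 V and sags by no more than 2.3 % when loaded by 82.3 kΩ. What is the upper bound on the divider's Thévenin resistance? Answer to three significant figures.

R_th ≤ 1.94 kΩ

Loading drop = R_th/(R_th + R_L) ≤ 0.0230, so R_th ≤ R_L · ε/(1−ε) = 82.3 kΩ × 0.0230/0.9770 = 1.94 kΩ.
(Any R1, R2 with R2/(R1+R2) = 0.308 and R1‖R2 ≤ 1.94 kΩ will meet the spec.)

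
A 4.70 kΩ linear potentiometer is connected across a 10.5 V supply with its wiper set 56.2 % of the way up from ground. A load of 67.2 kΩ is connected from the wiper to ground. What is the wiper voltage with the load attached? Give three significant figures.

V ≈ 5.80 V

The wiper splits the pot into (1−α)R = 2.059 kΩ above and αR = 2.641 kΩ below.
Lower section ‖ load = 2.542 kΩ.
V_wiper = 10.5 × 2.542/(2.059 + 2.542) = 5.80 V.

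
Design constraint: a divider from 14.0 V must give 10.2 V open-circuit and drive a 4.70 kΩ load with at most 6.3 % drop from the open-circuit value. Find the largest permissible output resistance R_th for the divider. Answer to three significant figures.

R_th ≤ 316 Ω

Loading drop = R_th/(R_th + R_L) ≤ 0.0630, so R_th ≤ R_L · ε/(1−ε) = 4.70 kΩ × 0.0630/0.9370 = 316 Ω.
(Any R1, R2 with R2/(R1+R2) = 0.729 and R1‖R2 ≤ 316 Ω will meet the spec.)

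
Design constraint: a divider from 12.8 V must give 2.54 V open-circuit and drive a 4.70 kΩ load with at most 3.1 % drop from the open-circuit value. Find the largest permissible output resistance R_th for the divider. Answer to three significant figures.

R_th ≤ 150 Ω

Loading drop = R_th/(R_th + R_L) ≤ 0.0310, so R_th ≤ R_L · ε/(1−ε) = 4.70 kΩ × 0.0310/0.9690 = 150 Ω.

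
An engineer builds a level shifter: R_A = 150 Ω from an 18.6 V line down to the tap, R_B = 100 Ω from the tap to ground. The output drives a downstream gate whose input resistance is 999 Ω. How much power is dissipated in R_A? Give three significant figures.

P ≈ 894 mW

Total resistance from the source is R_A + (R_B‖R_L) = 240.9 Ω, so I = 18.6/240.9 Ω = 77.21 mA.
P = I²·R_A = (77.21 mA)² × 150 Ω = 894 mW.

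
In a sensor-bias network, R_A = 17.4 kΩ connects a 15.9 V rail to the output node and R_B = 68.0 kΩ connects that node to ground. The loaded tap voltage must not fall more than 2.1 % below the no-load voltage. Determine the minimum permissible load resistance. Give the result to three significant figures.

Output resistance R_th = R_A‖R_B = (17.4 × 68.0)/85.40 = 13.85 kΩ.
The fractional drop is R_th/(R_th + R_L); requiring this ≤ 0.0210 gives R_L ≥ R_th(1/0.0210 − 1) = 13.85 × 46.62 = 646 kΩ.

R_L(min) ≈ 646 kΩ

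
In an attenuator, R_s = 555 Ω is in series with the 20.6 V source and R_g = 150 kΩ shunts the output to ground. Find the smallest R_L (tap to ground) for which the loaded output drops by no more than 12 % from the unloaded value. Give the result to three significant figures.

Output resistance R_th = R_s‖R_g = (555 × 150000)/150600 = 553.0 Ω.
The fractional drop is R_th/(R_th + R_L); requiring this ≤ 0.120 gives R_L ≥ R_th(1/0.120 − 1) = 553.0 × 7.333 = 4.05 kΩ.

R_L(min) ≈ 4.05 kΩ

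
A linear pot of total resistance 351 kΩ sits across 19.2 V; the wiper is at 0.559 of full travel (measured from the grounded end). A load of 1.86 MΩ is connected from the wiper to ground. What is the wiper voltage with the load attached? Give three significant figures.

V ≈ 10.3 V

The wiper splits the pot into (1−α)R = 154.8 kΩ above and αR = 196.2 kΩ below.
Lower section ‖ load = 177.5 kΩ.
V_wiper = 19.2 × 177.5/(154.8 + 177.5) = 10.3 V.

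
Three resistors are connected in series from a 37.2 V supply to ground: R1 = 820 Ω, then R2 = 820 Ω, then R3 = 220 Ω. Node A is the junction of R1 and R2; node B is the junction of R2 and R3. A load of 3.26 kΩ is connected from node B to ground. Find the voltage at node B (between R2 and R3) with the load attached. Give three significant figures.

At node B, R3 is in parallel with the load: R3‖R_L = 206.1 Ω.
Below node A the resistance is R2 + (R3‖R_L) = 1026 Ω, so V_A = 37.2 × 1026/1846 = 20.68 V.
Then V_B = V_A × (R3‖R_L)/(R2 + R3‖R_L) = 20.68 × 206.1/1026 = 4.15 V.

V ≈ 4.15 V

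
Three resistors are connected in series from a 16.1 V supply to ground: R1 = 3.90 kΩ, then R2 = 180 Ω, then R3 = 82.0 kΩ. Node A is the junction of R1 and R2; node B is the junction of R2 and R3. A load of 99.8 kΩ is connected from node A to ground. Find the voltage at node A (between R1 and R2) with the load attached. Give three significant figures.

V ≈ 14.8 V

Below node A the series string R2+R3 = 82180 Ω sits in parallel with the 99800 Ω load: 45070 Ω.
V_A = 16.1 × 45070/(3900 + 45070) = 14.8 V.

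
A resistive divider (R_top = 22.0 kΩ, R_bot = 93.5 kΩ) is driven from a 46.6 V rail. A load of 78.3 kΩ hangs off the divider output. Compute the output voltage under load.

The load sits in parallel with R_bot: R_bot‖R_L = (93.5 × 78.3) / (93.5 + 78.3) = 42.61 kΩ.
V_out = 46.6 × 42.61 / (22.0 + 42.61) = 46.6 × 42.61/64.61 = 30.7 V.

V_out ≈ 30.7 V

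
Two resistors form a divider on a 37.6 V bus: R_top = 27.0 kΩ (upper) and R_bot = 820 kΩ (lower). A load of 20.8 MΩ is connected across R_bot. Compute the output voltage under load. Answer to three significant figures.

V_out ≈ 36.4 V

The load sits in parallel with R_bot: R_bot‖R_L = (820 × 20800) / (820 + 20800) = 788.9 kΩ.
V_out = 37.6 × 788.9 / (27.0 + 788.9) = 37.6 × 788.9/815.9 = 36.4 V.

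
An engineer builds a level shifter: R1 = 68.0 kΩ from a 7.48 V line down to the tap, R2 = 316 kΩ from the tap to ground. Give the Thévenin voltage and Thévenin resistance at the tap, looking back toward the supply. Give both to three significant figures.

V_th = 6.16 V, R_th = 56.0 kΩ

V_th is the open-circuit tap voltage: 7.48 × 316/(68.0 + 316) = 6.16 V.
With the supply zeroed, R1 and R2 appear in parallel from the tap: R_th = R1‖R2 = (68.0 × 316)/384.0 = 56.0 kΩ.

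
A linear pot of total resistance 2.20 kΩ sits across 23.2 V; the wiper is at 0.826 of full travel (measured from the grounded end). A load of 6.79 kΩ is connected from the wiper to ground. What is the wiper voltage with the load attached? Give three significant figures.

V ≈ 18.3 V

The wiper splits the pot into (1−α)R = 382.8 Ω above and αR = 1817 Ω below.
Lower section ‖ load = 1434 Ω.
V_wiper = 23.2 × 1434/(382.8 + 1434) = 18.3 V.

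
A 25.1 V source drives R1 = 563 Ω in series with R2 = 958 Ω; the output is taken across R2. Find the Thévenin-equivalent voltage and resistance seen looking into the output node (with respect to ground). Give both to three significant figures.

V_th is the open-circuit tap voltage: 25.1 × 958/(563 + 958) = 15.8 V.
With the supply zeroed, R1 and R2 appear in parallel from the tap: R_th = R1‖R2 = (563 × 958)/1521 = 355 Ω.

V_th = 15.8 V, R_th = 355 Ω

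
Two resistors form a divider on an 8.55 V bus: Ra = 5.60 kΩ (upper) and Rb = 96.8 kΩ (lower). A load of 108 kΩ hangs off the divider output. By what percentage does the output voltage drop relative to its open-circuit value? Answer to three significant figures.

4.67 %

The divider's output (Thévenin) resistance is Ra‖Rb = 5.294 kΩ.
Fractional drop under load = R_th/(R_th + R_L) = 5.294 / (5.294 + 108) = 0.04673.
So the output falls by 4.67 %.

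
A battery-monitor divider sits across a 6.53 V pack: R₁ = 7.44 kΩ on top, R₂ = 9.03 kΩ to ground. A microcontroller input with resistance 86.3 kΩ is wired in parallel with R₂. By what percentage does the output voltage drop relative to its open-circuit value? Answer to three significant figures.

The divider's output (Thévenin) resistance is R₁‖R₂ = 4.079 kΩ.
Fractional drop under load = R_th/(R_th + R_L) = 4.079 / (4.079 + 86.3) = 0.04513.
So the output falls by 4.51 %.

4.51 %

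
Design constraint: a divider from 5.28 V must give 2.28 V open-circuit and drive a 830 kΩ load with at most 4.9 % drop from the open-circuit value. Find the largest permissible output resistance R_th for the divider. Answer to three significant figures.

R_th ≤ 42.8 kΩ

Loading drop = R_th/(R_th + R_L) ≤ 0.0490, so R_th ≤ R_L · ε/(1−ε) = 830 kΩ × 0.0490/0.9510 = 42.8 kΩ.
(Any R1, R2 with R2/(R1+R2) = 0.432 and R1‖R2 ≤ 42.8 kΩ will meet the spec.)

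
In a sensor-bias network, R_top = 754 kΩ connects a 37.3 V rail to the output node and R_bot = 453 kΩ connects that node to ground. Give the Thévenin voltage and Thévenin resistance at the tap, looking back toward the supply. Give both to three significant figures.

V_th is the open-circuit tap voltage: 37.3 × 453/(754 + 453) = 14.0 V.
With the supply zeroed, R_top and R_bot appear in parallel from the tap: R_th = R_top‖R_bot = (754 × 453)/1207 = 283 kΩ.

V_th = 14.0 V, R_th = 283 kΩ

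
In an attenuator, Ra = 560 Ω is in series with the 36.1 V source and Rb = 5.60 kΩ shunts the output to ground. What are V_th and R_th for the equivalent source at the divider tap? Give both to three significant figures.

V_th is the open-circuit tap voltage: 36.1 × 5600/(560 + 5600) = 32.8 V.
With the supply zeroed, Ra and Rb appear in parallel from the tap: R_th = Ra‖Rb = (560 × 5600)/6160 = 509 Ω.

V_th = 32.8 V, R_th = 509 Ω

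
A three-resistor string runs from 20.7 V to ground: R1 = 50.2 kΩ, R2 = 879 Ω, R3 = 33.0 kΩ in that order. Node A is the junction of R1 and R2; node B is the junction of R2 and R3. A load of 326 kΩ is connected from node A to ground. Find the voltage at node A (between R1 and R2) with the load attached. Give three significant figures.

Below node A the series string R2+R3 = 33880 Ω sits in parallel with the 326000 Ω load: 30690 Ω.
V_A = 20.7 × 30690/(50200 + 30690) = 7.85 V.

V ≈ 7.85 V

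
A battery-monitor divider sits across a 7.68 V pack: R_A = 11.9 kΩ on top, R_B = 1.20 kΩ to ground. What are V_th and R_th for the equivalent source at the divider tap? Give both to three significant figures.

V_th = 0.704 V, R_th = 1.09 kΩ

V_th is the open-circuit tap voltage: 7.68 × 1.20/(11.9 + 1.20) = 0.704 V.
With the supply zeroed, R_A and R_B appear in parallel from the tap: R_th = R_A‖R_B = (11.9 × 1.20)/13.10 = 1.09 kΩ.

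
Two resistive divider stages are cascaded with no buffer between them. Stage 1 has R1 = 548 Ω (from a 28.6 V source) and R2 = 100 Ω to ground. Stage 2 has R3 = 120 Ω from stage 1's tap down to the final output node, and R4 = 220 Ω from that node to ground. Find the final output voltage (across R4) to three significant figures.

V_out ≈ 2.29 V

Stage 2 presents R3+R4 = 340.0 Ω as a load on stage 1's tap.
Stage 1's lower leg becomes R2‖(R3+R4) = 77.27 Ω, so V_mid = 28.6 × 77.27/625.3 = 3.534 V.
Stage 2 is itself unloaded: V_out = V_mid × R4/(R3+R4) = 3.534 × 220/340.0 = 2.29 V.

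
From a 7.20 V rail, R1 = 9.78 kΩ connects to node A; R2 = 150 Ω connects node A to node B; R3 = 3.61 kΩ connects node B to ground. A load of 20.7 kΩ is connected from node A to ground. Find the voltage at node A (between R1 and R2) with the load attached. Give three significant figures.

V ≈ 1.77 V

Below node A the series string R2+R3 = 3760 Ω sits in parallel with the 20700 Ω load: 3182 Ω.
V_A = 7.20 × 3182/(9780 + 3182) = 1.77 V.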